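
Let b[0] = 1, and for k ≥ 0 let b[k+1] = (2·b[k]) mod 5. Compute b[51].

3

We have b[0] = 1, b[1] = 2, b[2] = 4, b[3] = 3, b[4] = 1.
The sequence repeats with period 4.
(51 - 0) mod 4 = 3, so b[51] = b[3] = 3.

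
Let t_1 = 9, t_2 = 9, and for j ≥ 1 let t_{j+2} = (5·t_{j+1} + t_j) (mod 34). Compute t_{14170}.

27

Listing terms: t_1 = 9; t_2 = 9; t_3 = 20; t_4 = 7; t_5 = 21; t_6 = 10; t_7 = 3; t_8 = 25; t_9 = 26; t_{10} = 19; t_{11} = 19; t_{12} = 12; t_{13} = 11; t_{14} = 33; t_{15} = 6; t_{16} = 29; t_{17} = 15; t_{18} = 2; t_{19} = 25; t_{20} = 25; t_{21} = 14; t_{22} = 27; t_{23} = 13; t_{24} = 24; t_{25} = 31; t_{26} = 9; t_{27} = 8; t_{28} = 15; t_{29} = 15; t_{30} = 22; t_{31} = 23; t_{32} = 1; t_{33} = 28; t_{34} = 5; t_{35} = 19; t_{36} = 32; t_{37} = 9; t_{38} = 9.
The sequence repeats with period 36.
(14170 - 1) mod 36 = 21, so t_{14170} = t_{22} = 27.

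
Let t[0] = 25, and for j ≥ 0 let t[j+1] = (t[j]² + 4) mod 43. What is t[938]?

t[0] = 25,  t[1] = 27,  t[2] = 2,  t[3] = 8,  t[4] = 25.
Since t[4] = t[0] = 25, the sequence is periodic with period 4.
(938 - 0) mod 4 = 2, so t[938] = t[2] = 2.

2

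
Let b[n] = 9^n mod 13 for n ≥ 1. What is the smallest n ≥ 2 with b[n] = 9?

Computing terms: b[1] = 9; b[2] = 3; b[3] = 1; b[4] = 9.
The sequence repeats with period 3.
The value 9 next appears (with n ≥ 2) at b[4].

4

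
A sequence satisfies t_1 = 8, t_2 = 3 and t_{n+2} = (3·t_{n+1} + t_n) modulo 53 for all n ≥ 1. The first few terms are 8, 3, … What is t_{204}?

Computing terms: t_1 = 8; t_2 = 3; t_3 = 17; t_4 = 1; t_5 = 20; t_6 = 8; t_7 = 44; t_8 = 34; t_9 = 40; t_{10} = 48; t_{11} = 25; t_{12} = 17; t_{13} = 23; t_{14} = 33; t_{15} = 16; t_{16} = 28; t_{17} = 47; t_{18} = 10; t_{19} = 24; t_{20} = 29; t_{21} = 5; t_{22} = 44; t_{23} = 31; t_{24} = 31; t_{25} = 18; t_{26} = 32; t_{27} = 8; t_{28} = 3.
Since (t_{27}, t_{28}) = (t_1, t_2) = (8, 3) (two consecutive terms determine the rest), the sequence is periodic with period 26.
So t_{204} = t_{1 + ((204-1) mod 26)} = t_{22} = 44.

44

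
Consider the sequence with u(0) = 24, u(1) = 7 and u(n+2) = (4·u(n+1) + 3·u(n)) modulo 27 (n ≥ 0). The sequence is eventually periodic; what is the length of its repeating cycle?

9

u(0) = 24,  u(1) = 7,  u(2) = 19,  u(3) = 16,  u(4) = 13,  u(5) = 19,  u(6) = 7,  u(7) = 4,  u(8) = 10,  u(9) = 25,  u(10) = 22,  u(11) = 1,  u(12) = 16,  u(13) = 13.
Since (u(12), u(13)) = (u(3), u(4)) = (16, 13) (two consecutive terms determine the rest), the sequence is eventually periodic: after a pre-period of length 3 it cycles with period 9.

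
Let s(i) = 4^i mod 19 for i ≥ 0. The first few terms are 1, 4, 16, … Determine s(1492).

6

Listing terms: s(0) = 1, s(1) = 4, s(2) = 16, s(3) = 7, s(4) = 9, s(5) = 17, s(6) = 11, s(7) = 6, s(8) = 5, s(9) = 1.
Since s(9) = s(0) = 1, the sequence is periodic with period 9.
So s(1492) = s(0 + ((1492-0) mod 9)) = s(7) = 6.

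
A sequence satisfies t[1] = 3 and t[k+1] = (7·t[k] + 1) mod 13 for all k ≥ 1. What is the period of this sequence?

12

Computing terms: t[1] = 3, t[2] = 9, t[3] = 12, t[4] = 7, t[5] = 11, t[6] = 0, t[7] = 1, t[8] = 8, t[9] = 5, t[10] = 10, t[11] = 6, t[12] = 4, t[13] = 3.
The sequence repeats with period 12.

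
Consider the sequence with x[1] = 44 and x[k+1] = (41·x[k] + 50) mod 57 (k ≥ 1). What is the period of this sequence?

Listing terms: x[1] = 44, x[2] = 30, x[3] = 26, x[4] = 33, x[5] = 35, x[6] = 3, x[7] = 2, x[8] = 18, x[9] = 47, x[10] = 39, x[11] = 53, x[12] = 0, x[13] = 50, x[14] = 48, x[15] = 23, x[16] = 24, x[17] = 8, x[18] = 36, x[19] = 44.
The sequence repeats with period 18.

18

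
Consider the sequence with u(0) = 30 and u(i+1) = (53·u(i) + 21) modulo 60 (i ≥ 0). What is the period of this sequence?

Listing terms: u(0) = 30, u(1) = 51, u(2) = 24, u(3) = 33, u(4) = 30.
The sequence repeats with period 4.

4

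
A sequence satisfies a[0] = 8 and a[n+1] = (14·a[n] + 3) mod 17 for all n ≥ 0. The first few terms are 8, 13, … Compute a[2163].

9

Listing terms: a[0] = 8; a[1] = 13; a[2] = 15; a[3] = 9; a[4] = 10; a[5] = 7; a[6] = 16; a[7] = 6; a[8] = 2; a[9] = 14; a[10] = 12; a[11] = 1; a[12] = 0; a[13] = 3; a[14] = 11; a[15] = 4; a[16] = 8.
Since a[16] = a[0] = 8, the sequence is periodic with period 16.
So a[2163] = a[0 + ((2163-0) mod 16)] = a[3] = 9.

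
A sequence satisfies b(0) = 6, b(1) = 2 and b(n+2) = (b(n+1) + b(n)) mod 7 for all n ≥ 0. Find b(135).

4

Listing terms: b(0) = 6,  b(1) = 2,  b(2) = 1,  b(3) = 3,  b(4) = 4,  b(5) = 0,  b(6) = 4,  b(7) = 4,  b(8) = 1,  b(9) = 5,  b(10) = 6,  b(11) = 4,  b(12) = 3,  b(13) = 0,  b(14) = 3,  b(15) = 3,  b(16) = 6,  b(17) = 2.
Since (b(16), b(17)) = (b(0), b(1)) = (6, 2) (two consecutive terms determine the rest), the sequence is periodic with period 16.
So b(135) = b(0 + ((135-0) mod 16)) = b(7) = 4.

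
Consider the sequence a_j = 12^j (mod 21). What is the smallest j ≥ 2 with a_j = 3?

5

We have a_1 = 12, a_2 = 18, a_3 = 6, a_4 = 9, a_5 = 3, a_6 = 15, a_7 = 12.
Since a_7 = a_1 = 12, the sequence is periodic with period 6.
The value 3 first appears (with j ≥ 2) at a_5.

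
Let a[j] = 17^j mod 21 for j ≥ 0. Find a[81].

20

Computing terms: a[0] = 1,  a[1] = 17,  a[2] = 16,  a[3] = 20,  a[4] = 4,  a[5] = 5,  a[6] = 1.
Since a[6] = a[0] = 1, the sequence is periodic with period 6.
So a[81] = a[0 + ((81-0) mod 6)] = a[3] = 20.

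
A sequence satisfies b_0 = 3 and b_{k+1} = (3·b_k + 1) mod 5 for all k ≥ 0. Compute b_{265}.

b_0 = 3,  b_1 = 0,  b_2 = 1,  b_3 = 4,  b_4 = 3.
Since b_4 = b_0 = 3, the sequence is periodic with period 4.
So b_{265} = b_{0 + ((265-0) mod 4)} = b_1 = 0.

0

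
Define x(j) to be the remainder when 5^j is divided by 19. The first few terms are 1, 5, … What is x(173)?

We have x(0) = 1, x(1) = 5, x(2) = 6, x(3) = 11, x(4) = 17, x(5) = 9, x(6) = 7, x(7) = 16, x(8) = 4, x(9) = 1.
Since x(9) = x(0) = 1, the sequence is periodic with period 9.
(173 - 0) mod 9 = 2, so x(173) = x(2) = 6.

6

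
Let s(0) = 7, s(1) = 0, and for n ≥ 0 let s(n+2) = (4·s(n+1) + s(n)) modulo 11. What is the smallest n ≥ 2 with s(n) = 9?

s(0) = 7, s(1) = 0, s(2) = 7, s(3) = 6, s(4) = 9, s(5) = 9, s(6) = 1, s(7) = 2, s(8) = 9, s(9) = 5, s(10) = 7, s(11) = 0.
Since (s(10), s(11)) = (s(0), s(1)) = (7, 0) (two consecutive terms determine the rest), the sequence is periodic with period 10.
The value 9 first appears (with n ≥ 2) at s(4).

4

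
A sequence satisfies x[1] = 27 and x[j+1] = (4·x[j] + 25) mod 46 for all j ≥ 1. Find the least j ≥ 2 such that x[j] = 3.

9

Listing terms: x[1] = 27,  x[2] = 41,  x[3] = 5,  x[4] = 45,  x[5] = 21,  x[6] = 17,  x[7] = 1,  x[8] = 29,  x[9] = 3,  x[10] = 37,  x[11] = 35,  x[12] = 27.
Since x[12] = x[1] = 27, the sequence is periodic with period 11.
The value 3 first appears (with j ≥ 2) at x[9].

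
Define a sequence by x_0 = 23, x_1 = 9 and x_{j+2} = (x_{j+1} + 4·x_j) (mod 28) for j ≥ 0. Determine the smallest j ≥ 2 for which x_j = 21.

7

Computing terms: x_0 = 23,  x_1 = 9,  x_2 = 17,  x_3 = 25,  x_4 = 9,  x_5 = 25,  x_6 = 5,  x_7 = 21,  x_8 = 13,  x_9 = 13,  x_{10} = 9,  x_{11} = 5,  x_{12} = 13,  x_{13} = 5,  x_{14} = 1,  x_{15} = 21,  x_{16} = 25,  x_{17} = 25,  x_{18} = 13,  x_{19} = 1,  x_{20} = 25,  x_{21} = 1,  x_{22} = 17,  x_{23} = 21,  x_{24} = 5,  x_{25} = 5,  x_{26} = 25,  x_{27} = 17,  x_{28} = 5,  x_{29} = 17,  x_{30} = 9,  x_{31} = 21,  x_{32} = 1,  x_{33} = 1,  x_{34} = 5,  x_{35} = 9,  x_{36} = 1,  x_{37} = 9,  x_{38} = 13,  x_{39} = 21,  x_{40} = 17,  x_{41} = 17,  x_{42} = 1,  x_{43} = 13,  x_{44} = 17,  x_{45} = 13,  x_{46} = 25,  x_{47} = 21,  x_{48} = 9,  x_{49} = 9,  x_{50} = 17.
Since (x_{49}, x_{50}) = (x_1, x_2) = (9, 17) (two consecutive terms determine the rest), the sequence is eventually periodic: after a pre-period of length 1 it cycles with period 48.
The value 21 first appears (with j ≥ 2) at x_7.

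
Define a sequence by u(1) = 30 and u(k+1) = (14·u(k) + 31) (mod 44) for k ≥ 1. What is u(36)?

41

Listing terms: u(1) = 30; u(2) = 11; u(3) = 9; u(4) = 25; u(5) = 29; u(6) = 41; u(7) = 33; u(8) = 9.
Since u(8) = u(3) = 9, the sequence is eventually periodic: after a pre-period of length 2 it cycles with period 5.
For k ≥ 3, u(k) depends only on (k - 3) mod 5. (36 - 3) mod 5 = 3, so u(36) = u(6) = 41.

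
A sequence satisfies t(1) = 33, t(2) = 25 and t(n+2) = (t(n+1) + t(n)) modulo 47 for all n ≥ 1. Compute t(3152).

t(1) = 33; t(2) = 25; t(3) = 11; t(4) = 36; t(5) = 0; t(6) = 36; t(7) = 36; t(8) = 25; t(9) = 14; t(10) = 39; t(11) = 6; t(12) = 45; t(13) = 4; t(14) = 2; t(15) = 6; t(16) = 8; t(17) = 14; t(18) = 22; t(19) = 36; t(20) = 11; t(21) = 0; t(22) = 11; t(23) = 11; t(24) = 22; t(25) = 33; t(26) = 8; t(27) = 41; t(28) = 2; t(29) = 43; t(30) = 45; t(31) = 41; t(32) = 39; t(33) = 33; t(34) = 25.
Since (t(33), t(34)) = (t(1), t(2)) = (33, 25) (two consecutive terms determine the rest), the sequence is periodic with period 32.
(3152 - 1) mod 32 = 15, so t(3152) = t(16) = 8.

8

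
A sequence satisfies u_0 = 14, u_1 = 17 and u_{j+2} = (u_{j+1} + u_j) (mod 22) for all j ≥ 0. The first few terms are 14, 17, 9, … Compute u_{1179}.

We have u_0 = 14, u_1 = 17, u_2 = 9, u_3 = 4, u_4 = 13, u_5 = 17, u_6 = 8, u_7 = 3, u_8 = 11, u_9 = 14, u_{10} = 3, u_{11} = 17, u_{12} = 20, u_{13} = 15, u_{14} = 13, u_{15} = 6, u_{16} = 19, u_{17} = 3, u_{18} = 0, u_{19} = 3, u_{20} = 3, u_{21} = 6, u_{22} = 9, u_{23} = 15, u_{24} = 2, u_{25} = 17, u_{26} = 19, u_{27} = 14, u_{28} = 11, u_{29} = 3, u_{30} = 14, u_{31} = 17.
The sequence repeats with period 30.
(1179 - 0) mod 30 = 9, so u_{1179} = u_9 = 14.

14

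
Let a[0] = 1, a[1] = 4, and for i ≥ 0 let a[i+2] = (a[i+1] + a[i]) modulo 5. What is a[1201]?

4

a[0] = 1, a[1] = 4, a[2] = 0, a[3] = 4, a[4] = 4, a[5] = 3, a[6] = 2, a[7] = 0, a[8] = 2, a[9] = 2, a[10] = 4, a[11] = 1, a[12] = 0, a[13] = 1, a[14] = 1, a[15] = 2, a[16] = 3, a[17] = 0, a[18] = 3, a[19] = 3, a[20] = 1, a[21] = 4.
Since (a[20], a[21]) = (a[0], a[1]) = (1, 4) (two consecutive terms determine the rest), the sequence is periodic with period 20.
(1201 - 0) mod 20 = 1, so a[1201] = a[1] = 4.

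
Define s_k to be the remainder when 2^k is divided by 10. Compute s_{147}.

8

Computing terms: s_0 = 1, s_1 = 2, s_2 = 4, s_3 = 8, s_4 = 6, s_5 = 2.
Since s_5 = s_1 = 2, the sequence is eventually periodic: after a pre-period of length 1 it cycles with period 4.
For k ≥ 1, s_k depends only on (k - 1) mod 4. (147 - 1) mod 4 = 2, so s_{147} = s_3 = 8.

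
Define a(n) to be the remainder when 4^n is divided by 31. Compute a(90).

1

Computing terms: a(0) = 1; a(1) = 4; a(2) = 16; a(3) = 2; a(4) = 8; a(5) = 1.
Since a(5) = a(0) = 1, the sequence is periodic with period 5.
So a(90) = a(0 + ((90-0) mod 5)) = a(0) = 1.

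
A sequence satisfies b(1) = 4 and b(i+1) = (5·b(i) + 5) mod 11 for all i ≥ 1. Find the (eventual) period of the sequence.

Computing terms: b(1) = 4; b(2) = 3; b(3) = 9; b(4) = 6; b(5) = 2; b(6) = 4.
The sequence repeats with period 5.

5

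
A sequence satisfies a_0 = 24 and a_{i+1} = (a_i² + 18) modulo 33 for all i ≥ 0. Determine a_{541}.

30

Computing terms: a_0 = 24; a_1 = 0; a_2 = 18; a_3 = 12; a_4 = 30; a_5 = 27; a_6 = 21; a_7 = 30.
Since a_7 = a_4 = 30, the sequence is eventually periodic: after a pre-period of length 4 it cycles with period 3.
For i ≥ 4, a_i depends only on (i - 4) mod 3. (541 - 4) mod 3 = 0, so a_{541} = a_4 = 30.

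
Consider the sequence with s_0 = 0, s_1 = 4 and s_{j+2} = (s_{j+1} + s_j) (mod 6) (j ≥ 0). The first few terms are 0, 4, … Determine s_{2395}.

2

s_0 = 0; s_1 = 4; s_2 = 4; s_3 = 2; s_4 = 0; s_5 = 2; s_6 = 2; s_7 = 4; s_8 = 0; s_9 = 4.
Since (s_8, s_9) = (s_0, s_1) = (0, 4) (two consecutive terms determine the rest), the sequence is periodic with period 8.
So s_{2395} = s_{0 + ((2395-0) mod 8)} = s_3 = 2.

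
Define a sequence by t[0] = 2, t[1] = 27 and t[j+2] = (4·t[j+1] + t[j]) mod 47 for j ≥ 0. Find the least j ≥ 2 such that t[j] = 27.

t[0] = 2,  t[1] = 27,  t[2] = 16,  t[3] = 44,  t[4] = 4,  t[5] = 13,  t[6] = 9,  t[7] = 2,  t[8] = 17,  t[9] = 23,  t[10] = 15,  t[11] = 36,  t[12] = 18,  t[13] = 14,  t[14] = 27,  t[15] = 28,  t[16] = 45,  t[17] = 20,  t[18] = 31,  t[19] = 3,  t[20] = 43,  t[21] = 34,  t[22] = 38,  t[23] = 45,  t[24] = 30,  t[25] = 24,  t[26] = 32,  t[27] = 11,  t[28] = 29,  t[29] = 33,  t[30] = 20,  t[31] = 19,  t[32] = 2,  t[33] = 27.
Since (t[32], t[33]) = (t[0], t[1]) = (2, 27) (two consecutive terms determine the rest), the sequence is periodic with period 32.
The value 27 first appears (with j ≥ 2) at t[14].

14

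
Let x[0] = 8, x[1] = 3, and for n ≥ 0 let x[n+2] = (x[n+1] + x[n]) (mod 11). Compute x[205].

We have x[0] = 8, x[1] = 3, x[2] = 0, x[3] = 3, x[4] = 3, x[5] = 6, x[6] = 9, x[7] = 4, x[8] = 2, x[9] = 6, x[10] = 8, x[11] = 3.
Since (x[10], x[11]) = (x[0], x[1]) = (8, 3) (two consecutive terms determine the rest), the sequence is periodic with period 10.
(205 - 0) mod 10 = 5, so x[205] = x[5] = 6.

6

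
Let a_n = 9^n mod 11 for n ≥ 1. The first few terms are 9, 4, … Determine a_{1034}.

We have a_1 = 9,  a_2 = 4,  a_3 = 3,  a_4 = 5,  a_5 = 1,  a_6 = 9.
Since a_6 = a_1 = 9, the sequence is periodic with period 5.
So a_{1034} = a_{1 + ((1034-1) mod 5)} = a_4 = 5.

5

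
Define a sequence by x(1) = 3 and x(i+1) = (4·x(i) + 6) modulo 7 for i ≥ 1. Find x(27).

1

We have x(1) = 3, x(2) = 4, x(3) = 1, x(4) = 3.
The sequence repeats with period 3.
(27 - 1) mod 3 = 2, so x(27) = x(3) = 1.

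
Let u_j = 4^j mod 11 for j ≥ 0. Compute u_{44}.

Listing terms: u_0 = 1,  u_1 = 4,  u_2 = 5,  u_3 = 9,  u_4 = 3,  u_5 = 1.
The sequence repeats with period 5.
So u_{44} = u_{0 + ((44-0) mod 5)} = u_4 = 3.

3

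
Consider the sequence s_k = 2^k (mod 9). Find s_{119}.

5

s_1 = 2, s_2 = 4, s_3 = 8, s_4 = 7, s_5 = 5, s_6 = 1, s_7 = 2.
Since s_7 = s_1 = 2, the sequence is periodic with period 6.
So s_{119} = s_{1 + ((119-1) mod 6)} = s_5 = 5.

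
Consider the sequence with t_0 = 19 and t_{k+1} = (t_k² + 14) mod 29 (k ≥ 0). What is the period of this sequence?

Listing terms: t_0 = 19; t_1 = 27; t_2 = 18; t_3 = 19.
The sequence repeats with period 3.

3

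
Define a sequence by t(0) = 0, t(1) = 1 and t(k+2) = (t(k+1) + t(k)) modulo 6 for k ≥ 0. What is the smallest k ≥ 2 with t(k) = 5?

5

t(0) = 0,  t(1) = 1,  t(2) = 1,  t(3) = 2,  t(4) = 3,  t(5) = 5,  t(6) = 2,  t(7) = 1,  t(8) = 3,  t(9) = 4,  t(10) = 1,  t(11) = 5,  t(12) = 0,  t(13) = 5,  t(14) = 5,  t(15) = 4,  t(16) = 3,  t(17) = 1,  t(18) = 4,  t(19) = 5,  t(20) = 3,  t(21) = 2,  t(22) = 5,  t(23) = 1,  t(24) = 0,  t(25) = 1.
The sequence repeats with period 24.
The value 5 first appears (with k ≥ 2) at t(5).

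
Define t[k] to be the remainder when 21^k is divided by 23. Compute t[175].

We have t[1] = 21; t[2] = 4; t[3] = 15; t[4] = 16; t[5] = 14; t[6] = 18; t[7] = 10; t[8] = 3; t[9] = 17; t[10] = 12; t[11] = 22; t[12] = 2; t[13] = 19; t[14] = 8; t[15] = 7; t[16] = 9; t[17] = 5; t[18] = 13; t[19] = 20; t[20] = 6; t[21] = 11; t[22] = 1; t[23] = 21.
Since t[23] = t[1] = 21, the sequence is periodic with period 22.
(175 - 1) mod 22 = 20, so t[175] = t[21] = 11.

11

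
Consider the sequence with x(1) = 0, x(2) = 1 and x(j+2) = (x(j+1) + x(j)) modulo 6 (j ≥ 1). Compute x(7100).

Computing terms: x(1) = 0; x(2) = 1; x(3) = 1; x(4) = 2; x(5) = 3; x(6) = 5; x(7) = 2; x(8) = 1; x(9) = 3; x(10) = 4; x(11) = 1; x(12) = 5; x(13) = 0; x(14) = 5; x(15) = 5; x(16) = 4; x(17) = 3; x(18) = 1; x(19) = 4; x(20) = 5; x(21) = 3; x(22) = 2; x(23) = 5; x(24) = 1; x(25) = 0; x(26) = 1.
The sequence repeats with period 24.
So x(7100) = x(1 + ((7100-1) mod 24)) = x(20) = 5.

5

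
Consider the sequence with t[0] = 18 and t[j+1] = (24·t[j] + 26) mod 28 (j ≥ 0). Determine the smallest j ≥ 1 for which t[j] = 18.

t[0] = 18, t[1] = 10, t[2] = 14, t[3] = 26, t[4] = 6, t[5] = 2, t[6] = 18.
The sequence repeats with period 6.
The value 18 next appears (with j ≥ 1) at t[6].

6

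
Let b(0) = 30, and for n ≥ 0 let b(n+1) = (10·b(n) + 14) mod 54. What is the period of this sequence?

27

We have b(0) = 30; b(1) = 44; b(2) = 22; b(3) = 18; b(4) = 32; b(5) = 10; b(6) = 6; b(7) = 20; b(8) = 52; b(9) = 48; b(10) = 8; b(11) = 40; b(12) = 36; b(13) = 50; b(14) = 28; b(15) = 24; b(16) = 38; b(17) = 16; b(18) = 12; b(19) = 26; b(20) = 4; b(21) = 0; b(22) = 14; b(23) = 46; b(24) = 42; b(25) = 2; b(26) = 34; b(27) = 30.
The sequence repeats with period 27.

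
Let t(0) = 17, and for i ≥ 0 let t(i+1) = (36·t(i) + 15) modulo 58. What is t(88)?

We have t(0) = 17; t(1) = 47; t(2) = 25; t(3) = 45; t(4) = 11; t(5) = 5; t(6) = 21; t(7) = 17.
The sequence repeats with period 7.
So t(88) = t(0 + ((88-0) mod 7)) = t(4) = 11.

11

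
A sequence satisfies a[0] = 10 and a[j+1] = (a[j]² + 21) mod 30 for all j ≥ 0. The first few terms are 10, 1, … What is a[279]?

25

We have a[0] = 10; a[1] = 1; a[2] = 22; a[3] = 25; a[4] = 16; a[5] = 7; a[6] = 10.
Since a[6] = a[0] = 10, the sequence is periodic with period 6.
(279 - 0) mod 6 = 3, so a[279] = a[3] = 25.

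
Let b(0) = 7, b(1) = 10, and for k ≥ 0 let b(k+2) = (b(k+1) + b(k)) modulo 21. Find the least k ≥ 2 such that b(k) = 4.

9

Listing terms: b(0) = 7, b(1) = 10, b(2) = 17, b(3) = 6, b(4) = 2, b(5) = 8, b(6) = 10, b(7) = 18, b(8) = 7, b(9) = 4, b(10) = 11, b(11) = 15, b(12) = 5, b(13) = 20, b(14) = 4, b(15) = 3, b(16) = 7, b(17) = 10.
The sequence repeats with period 16.
The value 4 first appears (with k ≥ 2) at b(9).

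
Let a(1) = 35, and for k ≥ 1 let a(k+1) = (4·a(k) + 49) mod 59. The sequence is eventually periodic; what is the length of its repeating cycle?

29

We have a(1) = 35, a(2) = 12, a(3) = 38, a(4) = 24, a(5) = 27, a(6) = 39, a(7) = 28, a(8) = 43, a(9) = 44, a(10) = 48, a(11) = 5, a(12) = 10, a(13) = 30, a(14) = 51, a(15) = 17, a(16) = 58, a(17) = 45, a(18) = 52, a(19) = 21, a(20) = 15, a(21) = 50, a(22) = 13, a(23) = 42, a(24) = 40, a(25) = 32, a(26) = 0, a(27) = 49, a(28) = 9, a(29) = 26, a(30) = 35.
The sequence repeats with period 29.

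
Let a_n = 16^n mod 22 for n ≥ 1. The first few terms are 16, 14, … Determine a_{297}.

14

Listing terms: a_1 = 16,  a_2 = 14,  a_3 = 4,  a_4 = 20,  a_5 = 12,  a_6 = 16.
Since a_6 = a_1 = 16, the sequence is periodic with period 5.
So a_{297} = a_{1 + ((297-1) mod 5)} = a_2 = 14.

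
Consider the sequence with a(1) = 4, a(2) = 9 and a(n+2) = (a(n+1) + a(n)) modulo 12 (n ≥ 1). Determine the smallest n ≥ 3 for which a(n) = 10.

We have a(1) = 4,  a(2) = 9,  a(3) = 1,  a(4) = 10,  a(5) = 11,  a(6) = 9,  a(7) = 8,  a(8) = 5,  a(9) = 1,  a(10) = 6,  a(11) = 7,  a(12) = 1,  a(13) = 8,  a(14) = 9,  a(15) = 5,  a(16) = 2,  a(17) = 7,  a(18) = 9,  a(19) = 4,  a(20) = 1,  a(21) = 5,  a(22) = 6,  a(23) = 11,  a(24) = 5,  a(25) = 4,  a(26) = 9.
The sequence repeats with period 24.
The value 10 first appears (with n ≥ 3) at a(4).

4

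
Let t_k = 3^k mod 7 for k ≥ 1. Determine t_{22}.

4

We have t_1 = 3; t_2 = 2; t_3 = 6; t_4 = 4; t_5 = 5; t_6 = 1; t_7 = 3.
The sequence repeats with period 6.
(22 - 1) mod 6 = 3, so t_{22} = t_4 = 4.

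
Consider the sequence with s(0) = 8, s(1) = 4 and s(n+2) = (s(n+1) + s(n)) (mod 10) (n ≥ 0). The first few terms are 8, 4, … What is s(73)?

4

Computing terms: s(0) = 8,  s(1) = 4,  s(2) = 2,  s(3) = 6,  s(4) = 8,  s(5) = 4.
Since (s(4), s(5)) = (s(0), s(1)) = (8, 4) (two consecutive terms determine the rest), the sequence is periodic with period 4.
So s(73) = s(0 + ((73-0) mod 4)) = s(1) = 4.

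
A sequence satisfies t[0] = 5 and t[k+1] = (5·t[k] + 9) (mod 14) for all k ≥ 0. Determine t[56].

t[0] = 5,  t[1] = 6,  t[2] = 11,  t[3] = 8,  t[4] = 7,  t[5] = 2,  t[6] = 5.
Since t[6] = t[0] = 5, the sequence is periodic with period 6.
So t[56] = t[0 + ((56-0) mod 6)] = t[2] = 11.

11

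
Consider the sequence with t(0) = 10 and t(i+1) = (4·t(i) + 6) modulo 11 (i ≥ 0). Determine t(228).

Listing terms: t(0) = 10; t(1) = 2; t(2) = 3; t(3) = 7; t(4) = 1; t(5) = 10.
Since t(5) = t(0) = 10, the sequence is periodic with period 5.
So t(228) = t(0 + ((228-0) mod 5)) = t(3) = 7.

7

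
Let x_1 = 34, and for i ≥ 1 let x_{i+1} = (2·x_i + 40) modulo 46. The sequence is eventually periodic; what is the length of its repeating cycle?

We have x_1 = 34,  x_2 = 16,  x_3 = 26,  x_4 = 0,  x_5 = 40,  x_6 = 28,  x_7 = 4,  x_8 = 2,  x_9 = 44,  x_{10} = 36,  x_{11} = 20,  x_{12} = 34.
Since x_{12} = x_1 = 34, the sequence is periodic with period 11.

11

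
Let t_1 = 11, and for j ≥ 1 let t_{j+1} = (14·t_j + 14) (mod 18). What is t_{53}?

14

We have t_1 = 11; t_2 = 6; t_3 = 8; t_4 = 0; t_5 = 14; t_6 = 12; t_7 = 2; t_8 = 6.
Since t_8 = t_2 = 6, the sequence is eventually periodic: after a pre-period of length 1 it cycles with period 6.
For j ≥ 2, t_j depends only on (j - 2) mod 6. (53 - 2) mod 6 = 3, so t_{53} = t_5 = 14.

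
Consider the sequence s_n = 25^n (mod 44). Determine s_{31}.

We have s_1 = 25; s_2 = 9; s_3 = 5; s_4 = 37; s_5 = 1; s_6 = 25.
The sequence repeats with period 5.
(31 - 1) mod 5 = 0, so s_{31} = s_1 = 25.

25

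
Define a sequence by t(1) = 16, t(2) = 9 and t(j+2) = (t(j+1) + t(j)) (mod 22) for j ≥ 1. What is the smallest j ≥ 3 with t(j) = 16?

Listing terms: t(1) = 16; t(2) = 9; t(3) = 3; t(4) = 12; t(5) = 15; t(6) = 5; t(7) = 20; t(8) = 3; t(9) = 1; t(10) = 4; t(11) = 5; t(12) = 9; t(13) = 14; t(14) = 1; t(15) = 15; t(16) = 16; t(17) = 9.
The sequence repeats with period 15.
The value 16 next appears (with j ≥ 3) at t(16).

16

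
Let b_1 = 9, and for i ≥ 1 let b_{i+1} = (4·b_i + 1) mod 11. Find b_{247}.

Listing terms: b_1 = 9; b_2 = 4; b_3 = 6; b_4 = 3; b_5 = 2; b_6 = 9.
Since b_6 = b_1 = 9, the sequence is periodic with period 5.
(247 - 1) mod 5 = 1, so b_{247} = b_2 = 4.

4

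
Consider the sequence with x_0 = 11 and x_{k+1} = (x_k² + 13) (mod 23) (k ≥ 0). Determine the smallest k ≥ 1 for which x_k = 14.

x_0 = 11,  x_1 = 19,  x_2 = 6,  x_3 = 3,  x_4 = 22,  x_5 = 14,  x_6 = 2,  x_7 = 17,  x_8 = 3.
Since x_8 = x_3 = 3, the sequence is eventually periodic: after a pre-period of length 3 it cycles with period 5.
The value 14 first appears (with k ≥ 1) at x_5.

5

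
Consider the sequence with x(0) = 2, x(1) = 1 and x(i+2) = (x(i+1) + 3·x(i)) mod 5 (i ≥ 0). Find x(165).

Listing terms: x(0) = 2, x(1) = 1, x(2) = 2, x(3) = 0, x(4) = 1, x(5) = 1, x(6) = 4, x(7) = 2, x(8) = 4, x(9) = 0, x(10) = 2, x(11) = 2, x(12) = 3, x(13) = 4, x(14) = 3, x(15) = 0, x(16) = 4, x(17) = 4, x(18) = 1, x(19) = 3, x(20) = 1, x(21) = 0, x(22) = 3, x(23) = 3, x(24) = 2, x(25) = 1.
The sequence repeats with period 24.
(165 - 0) mod 24 = 21, so x(165) = x(21) = 0.

0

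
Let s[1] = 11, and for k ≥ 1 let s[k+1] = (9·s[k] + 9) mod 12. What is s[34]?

We have s[1] = 11,  s[2] = 0,  s[3] = 9,  s[4] = 6,  s[5] = 3,  s[6] = 0.
Since s[6] = s[2] = 0, the sequence is eventually periodic: after a pre-period of length 1 it cycles with period 4.
For k ≥ 2, s[k] depends only on (k - 2) mod 4. (34 - 2) mod 4 = 0, so s[34] = s[2] = 0.

0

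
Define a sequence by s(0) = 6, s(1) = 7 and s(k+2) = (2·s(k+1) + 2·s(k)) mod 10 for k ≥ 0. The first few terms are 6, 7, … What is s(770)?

We have s(0) = 6; s(1) = 7; s(2) = 6; s(3) = 6; s(4) = 4; s(5) = 0; s(6) = 8; s(7) = 6; s(8) = 8; s(9) = 8; s(10) = 2; s(11) = 0; s(12) = 4; s(13) = 8; s(14) = 4; s(15) = 4; s(16) = 6; s(17) = 0; s(18) = 2; s(19) = 4; s(20) = 2; s(21) = 2; s(22) = 8; s(23) = 0; s(24) = 6; s(25) = 2; s(26) = 6; s(27) = 6.
Since (s(26), s(27)) = (s(2), s(3)) = (6, 6) (two consecutive terms determine the rest), the sequence is eventually periodic: after a pre-period of length 2 it cycles with period 24.
For k ≥ 2, s(k) depends only on (k - 2) mod 24. (770 - 2) mod 24 = 0, so s(770) = s(2) = 6.

6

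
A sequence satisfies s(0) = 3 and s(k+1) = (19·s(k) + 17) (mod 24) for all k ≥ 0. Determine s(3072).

3

We have s(0) = 3, s(1) = 2, s(2) = 7, s(3) = 6, s(4) = 11, s(5) = 10, s(6) = 15, s(7) = 14, s(8) = 19, s(9) = 18, s(10) = 23, s(11) = 22, s(12) = 3.
The sequence repeats with period 12.
So s(3072) = s(0 + ((3072-0) mod 12)) = s(0) = 3.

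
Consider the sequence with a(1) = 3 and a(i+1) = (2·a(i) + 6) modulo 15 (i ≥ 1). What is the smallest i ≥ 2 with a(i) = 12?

2

Listing terms: a(1) = 3, a(2) = 12, a(3) = 0, a(4) = 6, a(5) = 3.
Since a(5) = a(1) = 3, the sequence is periodic with period 4.
The value 12 first appears (with i ≥ 2) at a(2).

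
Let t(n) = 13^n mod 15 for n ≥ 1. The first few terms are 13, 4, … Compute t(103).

7

We have t(1) = 13, t(2) = 4, t(3) = 7, t(4) = 1, t(5) = 13.
The sequence repeats with period 4.
So t(103) = t(1 + ((103-1) mod 4)) = t(3) = 7.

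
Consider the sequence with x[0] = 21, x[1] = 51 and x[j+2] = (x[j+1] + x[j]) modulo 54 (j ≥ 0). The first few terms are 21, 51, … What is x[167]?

30

Computing terms: x[0] = 21,  x[1] = 51,  x[2] = 18,  x[3] = 15,  x[4] = 33,  x[5] = 48,  x[6] = 27,  x[7] = 21,  x[8] = 48,  x[9] = 15,  x[10] = 9,  x[11] = 24,  x[12] = 33,  x[13] = 3,  x[14] = 36,  x[15] = 39,  x[16] = 21,  x[17] = 6,  x[18] = 27,  x[19] = 33,  x[20] = 6,  x[21] = 39,  x[22] = 45,  x[23] = 30,  x[24] = 21,  x[25] = 51.
Since (x[24], x[25]) = (x[0], x[1]) = (21, 51) (two consecutive terms determine the rest), the sequence is periodic with period 24.
(167 - 0) mod 24 = 23, so x[167] = x[23] = 30.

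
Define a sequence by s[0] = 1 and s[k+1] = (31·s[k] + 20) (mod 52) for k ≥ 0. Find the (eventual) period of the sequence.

4

We have s[0] = 1, s[1] = 51, s[2] = 41, s[3] = 43, s[4] = 1.
Since s[4] = s[0] = 1, the sequence is periodic with period 4.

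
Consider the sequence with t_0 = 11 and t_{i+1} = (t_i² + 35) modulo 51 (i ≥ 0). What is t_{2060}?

44

t_0 = 11,  t_1 = 3,  t_2 = 44,  t_3 = 33,  t_4 = 2,  t_5 = 39,  t_6 = 26,  t_7 = 48,  t_8 = 44.
Since t_8 = t_2 = 44, the sequence is eventually periodic: after a pre-period of length 2 it cycles with period 6.
For i ≥ 2, t_i depends only on (i - 2) mod 6. (2060 - 2) mod 6 = 0, so t_{2060} = t_2 = 44.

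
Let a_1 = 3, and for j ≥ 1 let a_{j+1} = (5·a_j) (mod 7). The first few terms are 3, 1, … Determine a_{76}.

4

Listing terms: a_1 = 3, a_2 = 1, a_3 = 5, a_4 = 4, a_5 = 6, a_6 = 2, a_7 = 3.
The sequence repeats with period 6.
So a_{76} = a_{1 + ((76-1) mod 6)} = a_4 = 4.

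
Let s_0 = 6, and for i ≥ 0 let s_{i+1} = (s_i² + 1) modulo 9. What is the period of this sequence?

3

s_0 = 6,  s_1 = 1,  s_2 = 2,  s_3 = 5,  s_4 = 8,  s_5 = 2.
Since s_5 = s_2 = 2, the sequence is eventually periodic: after a pre-period of length 2 it cycles with period 3.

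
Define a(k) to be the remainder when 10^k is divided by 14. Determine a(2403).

6

Computing terms: a(1) = 10,  a(2) = 2,  a(3) = 6,  a(4) = 4,  a(5) = 12,  a(6) = 8,  a(7) = 10.
Since a(7) = a(1) = 10, the sequence is periodic with period 6.
(2403 - 1) mod 6 = 2, so a(2403) = a(3) = 6.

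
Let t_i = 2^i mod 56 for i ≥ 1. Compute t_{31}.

Computing terms: t_1 = 2,  t_2 = 4,  t_3 = 8,  t_4 = 16,  t_5 = 32,  t_6 = 8.
Since t_6 = t_3 = 8, the sequence is eventually periodic: after a pre-period of length 2 it cycles with period 3.
For i ≥ 3, t_i depends only on (i - 3) mod 3. (31 - 3) mod 3 = 1, so t_{31} = t_4 = 16.

16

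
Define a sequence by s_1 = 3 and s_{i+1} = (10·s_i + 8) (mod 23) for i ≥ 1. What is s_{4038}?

Computing terms: s_1 = 3,  s_2 = 15,  s_3 = 20,  s_4 = 1,  s_5 = 18,  s_6 = 4,  s_7 = 2,  s_8 = 5,  s_9 = 12,  s_{10} = 13,  s_{11} = 0,  s_{12} = 8,  s_{13} = 19,  s_{14} = 14,  s_{15} = 10,  s_{16} = 16,  s_{17} = 7,  s_{18} = 9,  s_{19} = 6,  s_{20} = 22,  s_{21} = 21,  s_{22} = 11,  s_{23} = 3.
Since s_{23} = s_1 = 3, the sequence is periodic with period 22.
So s_{4038} = s_{1 + ((4038-1) mod 22)} = s_{12} = 8.

8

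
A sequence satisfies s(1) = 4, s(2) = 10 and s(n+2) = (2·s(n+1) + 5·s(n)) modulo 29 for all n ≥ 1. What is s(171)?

11

Computing terms: s(1) = 4,  s(2) = 10,  s(3) = 11,  s(4) = 14,  s(5) = 25,  s(6) = 4,  s(7) = 17,  s(8) = 25,  s(9) = 19,  s(10) = 18,  s(11) = 15,  s(12) = 4,  s(13) = 25,  s(14) = 12,  s(15) = 4,  s(16) = 10.
Since (s(15), s(16)) = (s(1), s(2)) = (4, 10) (two consecutive terms determine the rest), the sequence is periodic with period 14.
(171 - 1) mod 14 = 2, so s(171) = s(3) = 11.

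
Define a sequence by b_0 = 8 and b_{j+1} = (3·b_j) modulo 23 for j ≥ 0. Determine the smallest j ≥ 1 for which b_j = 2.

b_0 = 8,  b_1 = 1,  b_2 = 3,  b_3 = 9,  b_4 = 4,  b_5 = 12,  b_6 = 13,  b_7 = 16,  b_8 = 2,  b_9 = 6,  b_{10} = 18,  b_{11} = 8.
The sequence repeats with period 11.
The value 2 first appears (with j ≥ 1) at b_8.

8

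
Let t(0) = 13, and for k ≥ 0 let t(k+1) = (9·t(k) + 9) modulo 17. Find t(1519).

8

We have t(0) = 13; t(1) = 7; t(2) = 4; t(3) = 11; t(4) = 6; t(5) = 12; t(6) = 15; t(7) = 8; t(8) = 13.
The sequence repeats with period 8.
(1519 - 0) mod 8 = 7, so t(1519) = t(7) = 8.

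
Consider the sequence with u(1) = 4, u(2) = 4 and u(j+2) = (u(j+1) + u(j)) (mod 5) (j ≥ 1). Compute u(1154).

3

Listing terms: u(1) = 4,  u(2) = 4,  u(3) = 3,  u(4) = 2,  u(5) = 0,  u(6) = 2,  u(7) = 2,  u(8) = 4,  u(9) = 1,  u(10) = 0,  u(11) = 1,  u(12) = 1,  u(13) = 2,  u(14) = 3,  u(15) = 0,  u(16) = 3,  u(17) = 3,  u(18) = 1,  u(19) = 4,  u(20) = 0,  u(21) = 4,  u(22) = 4.
The sequence repeats with period 20.
(1154 - 1) mod 20 = 13, so u(1154) = u(14) = 3.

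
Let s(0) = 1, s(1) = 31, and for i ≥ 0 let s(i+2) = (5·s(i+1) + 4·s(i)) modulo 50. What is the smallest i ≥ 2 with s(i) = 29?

6

Computing terms: s(0) = 1,  s(1) = 31,  s(2) = 9,  s(3) = 19,  s(4) = 31,  s(5) = 31,  s(6) = 29,  s(7) = 19,  s(8) = 11,  s(9) = 31,  s(10) = 49,  s(11) = 19,  s(12) = 41,  s(13) = 31,  s(14) = 19,  s(15) = 19,  s(16) = 21,  s(17) = 31,  s(18) = 39,  s(19) = 19,  s(20) = 1,  s(21) = 31.
Since (s(20), s(21)) = (s(0), s(1)) = (1, 31) (two consecutive terms determine the rest), the sequence is periodic with period 20.
The value 29 first appears (with i ≥ 2) at s(6).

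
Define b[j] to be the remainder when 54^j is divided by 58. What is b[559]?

36

Listing terms: b[1] = 54,  b[2] = 16,  b[3] = 52,  b[4] = 24,  b[5] = 20,  b[6] = 36,  b[7] = 30,  b[8] = 54.
Since b[8] = b[1] = 54, the sequence is periodic with period 7.
So b[559] = b[1 + ((559-1) mod 7)] = b[6] = 36.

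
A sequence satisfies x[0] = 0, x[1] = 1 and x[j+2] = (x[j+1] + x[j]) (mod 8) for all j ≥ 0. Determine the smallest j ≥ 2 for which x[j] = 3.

4

Computing terms: x[0] = 0,  x[1] = 1,  x[2] = 1,  x[3] = 2,  x[4] = 3,  x[5] = 5,  x[6] = 0,  x[7] = 5,  x[8] = 5,  x[9] = 2,  x[10] = 7,  x[11] = 1,  x[12] = 0,  x[13] = 1.
The sequence repeats with period 12.
The value 3 first appears (with j ≥ 2) at x[4].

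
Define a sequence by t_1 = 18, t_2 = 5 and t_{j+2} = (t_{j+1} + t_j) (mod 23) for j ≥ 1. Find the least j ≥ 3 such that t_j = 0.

We have t_1 = 18; t_2 = 5; t_3 = 0; t_4 = 5; t_5 = 5; t_6 = 10; t_7 = 15; t_8 = 2; t_9 = 17; t_{10} = 19; t_{11} = 13; t_{12} = 9; t_{13} = 22; t_{14} = 8; t_{15} = 7; t_{16} = 15; t_{17} = 22; t_{18} = 14; t_{19} = 13; t_{20} = 4; t_{21} = 17; t_{22} = 21; t_{23} = 15; t_{24} = 13; t_{25} = 5; t_{26} = 18; t_{27} = 0; t_{28} = 18; t_{29} = 18; t_{30} = 13; t_{31} = 8; t_{32} = 21; t_{33} = 6; t_{34} = 4; t_{35} = 10; t_{36} = 14; t_{37} = 1; t_{38} = 15; t_{39} = 16; t_{40} = 8; t_{41} = 1; t_{42} = 9; t_{43} = 10; t_{44} = 19; t_{45} = 6; t_{46} = 2; t_{47} = 8; t_{48} = 10; t_{49} = 18; t_{50} = 5.
Since (t_{49}, t_{50}) = (t_1, t_2) = (18, 5) (two consecutive terms determine the rest), the sequence is periodic with period 48.
The value 0 first appears (with j ≥ 3) at t_3.

3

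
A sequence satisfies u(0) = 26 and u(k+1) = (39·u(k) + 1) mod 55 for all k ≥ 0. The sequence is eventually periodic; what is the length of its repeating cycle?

Computing terms: u(0) = 26,  u(1) = 25,  u(2) = 41,  u(3) = 5,  u(4) = 31,  u(5) = 0,  u(6) = 1,  u(7) = 40,  u(8) = 21,  u(9) = 50,  u(10) = 26.
Since u(10) = u(0) = 26, the sequence is periodic with period 10.

10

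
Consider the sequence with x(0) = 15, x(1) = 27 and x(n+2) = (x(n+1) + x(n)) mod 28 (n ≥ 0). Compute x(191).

12

Computing terms: x(0) = 15, x(1) = 27, x(2) = 14, x(3) = 13, x(4) = 27, x(5) = 12, x(6) = 11, x(7) = 23, x(8) = 6, x(9) = 1, x(10) = 7, x(11) = 8, x(12) = 15, x(13) = 23, x(14) = 10, x(15) = 5, x(16) = 15, x(17) = 20, x(18) = 7, x(19) = 27, x(20) = 6, x(21) = 5, x(22) = 11, x(23) = 16, x(24) = 27, x(25) = 15, x(26) = 14, x(27) = 1, x(28) = 15, x(29) = 16, x(30) = 3, x(31) = 19, x(32) = 22, x(33) = 13, x(34) = 7, x(35) = 20, x(36) = 27, x(37) = 19, x(38) = 18, x(39) = 9, x(40) = 27, x(41) = 8, x(42) = 7, x(43) = 15, x(44) = 22, x(45) = 9, x(46) = 3, x(47) = 12, x(48) = 15, x(49) = 27.
Since (x(48), x(49)) = (x(0), x(1)) = (15, 27) (two consecutive terms determine the rest), the sequence is periodic with period 48.
So x(191) = x(0 + ((191-0) mod 48)) = x(47) = 12.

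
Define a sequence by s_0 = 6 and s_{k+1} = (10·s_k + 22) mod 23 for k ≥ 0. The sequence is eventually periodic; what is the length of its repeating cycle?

s_0 = 6,  s_1 = 13,  s_2 = 14,  s_3 = 1,  s_4 = 9,  s_5 = 20,  s_6 = 15,  s_7 = 11,  s_8 = 17,  s_9 = 8,  s_{10} = 10,  s_{11} = 7,  s_{12} = 0,  s_{13} = 22,  s_{14} = 12,  s_{15} = 4,  s_{16} = 16,  s_{17} = 21,  s_{18} = 2,  s_{19} = 19,  s_{20} = 5,  s_{21} = 3,  s_{22} = 6.
The sequence repeats with period 22.

22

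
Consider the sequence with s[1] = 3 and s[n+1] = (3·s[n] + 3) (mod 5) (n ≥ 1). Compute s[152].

Computing terms: s[1] = 3, s[2] = 2, s[3] = 4, s[4] = 0, s[5] = 3.
Since s[5] = s[1] = 3, the sequence is periodic with period 4.
So s[152] = s[1 + ((152-1) mod 4)] = s[4] = 0.

0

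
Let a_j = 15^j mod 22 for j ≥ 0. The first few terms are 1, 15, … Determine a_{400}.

1

Listing terms: a_0 = 1; a_1 = 15; a_2 = 5; a_3 = 9; a_4 = 3; a_5 = 1.
The sequence repeats with period 5.
(400 - 0) mod 5 = 0, so a_{400} = a_0 = 1.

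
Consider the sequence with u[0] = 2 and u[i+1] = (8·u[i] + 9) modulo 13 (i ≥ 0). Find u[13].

12

We have u[0] = 2; u[1] = 12; u[2] = 1; u[3] = 4; u[4] = 2.
The sequence repeats with period 4.
So u[13] = u[0 + ((13-0) mod 4)] = u[1] = 12.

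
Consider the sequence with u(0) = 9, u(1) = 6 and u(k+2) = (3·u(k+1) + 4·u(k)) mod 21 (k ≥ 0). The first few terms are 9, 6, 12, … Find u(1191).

18

We have u(0) = 9; u(1) = 6; u(2) = 12; u(3) = 18; u(4) = 18; u(5) = 0; u(6) = 9; u(7) = 6.
The sequence repeats with period 6.
So u(1191) = u(0 + ((1191-0) mod 6)) = u(3) = 18.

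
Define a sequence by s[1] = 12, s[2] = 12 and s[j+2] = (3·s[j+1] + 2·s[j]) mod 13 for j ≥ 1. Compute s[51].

Computing terms: s[1] = 12; s[2] = 12; s[3] = 8; s[4] = 9; s[5] = 4; s[6] = 4; s[7] = 7; s[8] = 3; s[9] = 10; s[10] = 10; s[11] = 11; s[12] = 1; s[13] = 12; s[14] = 12.
The sequence repeats with period 12.
So s[51] = s[1 + ((51-1) mod 12)] = s[3] = 8.

8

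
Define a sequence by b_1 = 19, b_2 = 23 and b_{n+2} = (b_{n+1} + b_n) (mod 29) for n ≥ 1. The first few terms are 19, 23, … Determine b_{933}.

5

We have b_1 = 19, b_2 = 23, b_3 = 13, b_4 = 7, b_5 = 20, b_6 = 27, b_7 = 18, b_8 = 16, b_9 = 5, b_{10} = 21, b_{11} = 26, b_{12} = 18, b_{13} = 15, b_{14} = 4, b_{15} = 19, b_{16} = 23.
The sequence repeats with period 14.
(933 - 1) mod 14 = 8, so b_{933} = b_9 = 5.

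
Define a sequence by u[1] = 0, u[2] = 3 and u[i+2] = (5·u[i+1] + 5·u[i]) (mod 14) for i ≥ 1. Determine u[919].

We have u[1] = 0,  u[2] = 3,  u[3] = 1,  u[4] = 6,  u[5] = 7,  u[6] = 9,  u[7] = 10,  u[8] = 11,  u[9] = 7,  u[10] = 6,  u[11] = 9,  u[12] = 5,  u[13] = 0,  u[14] = 11,  u[15] = 13,  u[16] = 8,  u[17] = 7,  u[18] = 5,  u[19] = 4,  u[20] = 3,  u[21] = 7,  u[22] = 8,  u[23] = 5,  u[24] = 9,  u[25] = 0,  u[26] = 3.
The sequence repeats with period 24.
(919 - 1) mod 24 = 6, so u[919] = u[7] = 10.

10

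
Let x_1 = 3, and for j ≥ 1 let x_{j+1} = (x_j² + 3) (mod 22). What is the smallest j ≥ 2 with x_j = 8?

4

We have x_1 = 3; x_2 = 12; x_3 = 15; x_4 = 8; x_5 = 1; x_6 = 4; x_7 = 19; x_8 = 12.
Since x_8 = x_2 = 12, the sequence is eventually periodic: after a pre-period of length 1 it cycles with period 6.
The value 8 first appears (with j ≥ 2) at x_4.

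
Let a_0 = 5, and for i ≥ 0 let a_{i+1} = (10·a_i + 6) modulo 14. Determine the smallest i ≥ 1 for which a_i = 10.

3

Listing terms: a_0 = 5, a_1 = 0, a_2 = 6, a_3 = 10, a_4 = 8, a_5 = 2, a_6 = 12, a_7 = 0.
Since a_7 = a_1 = 0, the sequence is eventually periodic: after a pre-period of length 1 it cycles with period 6.
The value 10 first appears (with i ≥ 1) at a_3.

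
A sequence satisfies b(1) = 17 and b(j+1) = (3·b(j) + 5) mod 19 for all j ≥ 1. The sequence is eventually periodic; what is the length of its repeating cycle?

We have b(1) = 17; b(2) = 18; b(3) = 2; b(4) = 11; b(5) = 0; b(6) = 5; b(7) = 1; b(8) = 8; b(9) = 10; b(10) = 16; b(11) = 15; b(12) = 12; b(13) = 3; b(14) = 14; b(15) = 9; b(16) = 13; b(17) = 6; b(18) = 4; b(19) = 17.
The sequence repeats with period 18.

18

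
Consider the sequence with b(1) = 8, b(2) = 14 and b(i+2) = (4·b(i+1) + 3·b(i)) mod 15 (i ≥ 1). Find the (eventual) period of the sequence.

24

We have b(1) = 8; b(2) = 14; b(3) = 5; b(4) = 2; b(5) = 8; b(6) = 8; b(7) = 11; b(8) = 8; b(9) = 5; b(10) = 14; b(11) = 11; b(12) = 11; b(13) = 2; b(14) = 11; b(15) = 5; b(16) = 8; b(17) = 2; b(18) = 2; b(19) = 14; b(20) = 2; b(21) = 5; b(22) = 11; b(23) = 14; b(24) = 14; b(25) = 8; b(26) = 14.
The sequence repeats with period 24.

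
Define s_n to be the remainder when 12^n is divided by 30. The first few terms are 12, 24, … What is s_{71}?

18

s_1 = 12,  s_2 = 24,  s_3 = 18,  s_4 = 6,  s_5 = 12.
The sequence repeats with period 4.
(71 - 1) mod 4 = 2, so s_{71} = s_3 = 18.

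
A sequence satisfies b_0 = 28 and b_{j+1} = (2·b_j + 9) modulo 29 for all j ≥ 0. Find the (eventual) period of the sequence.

28

b_0 = 28, b_1 = 7, b_2 = 23, b_3 = 26, b_4 = 3, b_5 = 15, b_6 = 10, b_7 = 0, b_8 = 9, b_9 = 27, b_{10} = 5, b_{11} = 19, b_{12} = 18, b_{13} = 16, b_{14} = 12, b_{15} = 4, b_{16} = 17, b_{17} = 14, b_{18} = 8, b_{19} = 25, b_{20} = 1, b_{21} = 11, b_{22} = 2, b_{23} = 13, b_{24} = 6, b_{25} = 21, b_{26} = 22, b_{27} = 24, b_{28} = 28.
The sequence repeats with period 28.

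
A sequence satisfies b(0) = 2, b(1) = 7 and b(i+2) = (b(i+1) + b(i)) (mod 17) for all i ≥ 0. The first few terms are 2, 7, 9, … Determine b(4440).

13

We have b(0) = 2; b(1) = 7; b(2) = 9; b(3) = 16; b(4) = 8; b(5) = 7; b(6) = 15; b(7) = 5; b(8) = 3; b(9) = 8; b(10) = 11; b(11) = 2; b(12) = 13; b(13) = 15; b(14) = 11; b(15) = 9; b(16) = 3; b(17) = 12; b(18) = 15; b(19) = 10; b(20) = 8; b(21) = 1; b(22) = 9; b(23) = 10; b(24) = 2; b(25) = 12; b(26) = 14; b(27) = 9; b(28) = 6; b(29) = 15; b(30) = 4; b(31) = 2; b(32) = 6; b(33) = 8; b(34) = 14; b(35) = 5; b(36) = 2; b(37) = 7.
Since (b(36), b(37)) = (b(0), b(1)) = (2, 7) (two consecutive terms determine the rest), the sequence is periodic with period 36.
(4440 - 0) mod 36 = 12, so b(4440) = b(12) = 13.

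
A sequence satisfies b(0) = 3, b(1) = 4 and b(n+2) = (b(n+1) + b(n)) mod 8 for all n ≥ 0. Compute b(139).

We have b(0) = 3,  b(1) = 4,  b(2) = 7,  b(3) = 3,  b(4) = 2,  b(5) = 5,  b(6) = 7,  b(7) = 4,  b(8) = 3,  b(9) = 7,  b(10) = 2,  b(11) = 1,  b(12) = 3,  b(13) = 4.
Since (b(12), b(13)) = (b(0), b(1)) = (3, 4) (two consecutive terms determine the rest), the sequence is periodic with period 12.
(139 - 0) mod 12 = 7, so b(139) = b(7) = 4.

4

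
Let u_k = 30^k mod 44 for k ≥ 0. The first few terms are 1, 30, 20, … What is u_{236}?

36

We have u_0 = 1, u_1 = 30, u_2 = 20, u_3 = 28, u_4 = 4, u_5 = 32, u_6 = 36, u_7 = 24, u_8 = 16, u_9 = 40, u_{10} = 12, u_{11} = 8, u_{12} = 20.
Since u_{12} = u_2 = 20, the sequence is eventually periodic: after a pre-period of length 2 it cycles with period 10.
For k ≥ 2, u_k depends only on (k - 2) mod 10. (236 - 2) mod 10 = 4, so u_{236} = u_6 = 36.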